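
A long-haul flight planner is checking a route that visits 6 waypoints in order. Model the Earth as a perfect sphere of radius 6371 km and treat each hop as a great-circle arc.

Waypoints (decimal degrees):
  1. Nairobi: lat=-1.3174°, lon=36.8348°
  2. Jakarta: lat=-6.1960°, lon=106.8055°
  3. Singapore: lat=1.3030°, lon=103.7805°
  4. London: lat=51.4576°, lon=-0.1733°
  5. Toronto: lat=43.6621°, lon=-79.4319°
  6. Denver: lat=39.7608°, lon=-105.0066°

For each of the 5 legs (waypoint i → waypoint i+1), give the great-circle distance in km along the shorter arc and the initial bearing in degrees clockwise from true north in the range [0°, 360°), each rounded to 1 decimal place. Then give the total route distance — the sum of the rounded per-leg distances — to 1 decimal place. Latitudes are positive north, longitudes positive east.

Leg 1: φ1=-0.0229930, φ2=-0.1081406, Δφ=-0.0851476, Δλ=1.2212191 rad; a=sin²(Δφ/2)+cosφ1·cosφ2·sin²(Δλ/2)=0.3285543345; c=2·atan2(√a, √(1-a))=1.220803221; dist=6371·c=7777.737 ≈ 7777.7 km; running total=7777.7 km
Leg 1 bearing: y=sinΔλ·cosφ2=0.93402940, x=cosφ1·sinφ2-sinφ1·cosφ2·cosΔλ=-0.10007301; θ=atan2(y, x)=96.1154° ≈ 96.1°
Leg 2: φ1=-0.1081406, φ2=0.0227416, Δφ=0.1308822, Δλ=-0.0527962 rad; a=sin²(Δφ/2)+cosφ1·cosφ2·sin²(Δλ/2)=0.0049688796; c=2·atan2(√a, √(1-a))=0.141097574; dist=6371·c=898.933 ≈ 898.9 km; running total=8676.6 km
Leg 2 bearing: y=sinΔλ·cosφ2=-0.05275804, x=cosφ1·sinφ2-sinφ1·cosφ2·cosΔλ=0.13035854; θ=atan2(y, x)=-22.0339° <0 so +360° → 337.9661° ≈ 338.0°
Leg 3: φ1=0.0227416, φ2=0.8981045, Δφ=0.8753629, Δλ=-1.8143361 rad; a=sin²(Δφ/2)+cosφ1·cosφ2·sin²(Δλ/2)=0.5662139027; c=2·atan2(√a, √(1-a))=1.703614286; dist=6371·c=10853.727 ≈ 10853.7 km; running total=19530.3 km
Leg 3 bearing: y=sinΔλ·cosφ2=-0.60470642, x=cosφ1·sinφ2-sinφ1·cosφ2·cosΔλ=0.78536171; θ=atan2(y, x)=-37.5953° <0 so +360° → 322.4047° ≈ 322.4°
Leg 4: φ1=0.8981045, φ2=0.7620474, Δφ=-0.1360571, Δλ=-1.3833235 rad; a=sin²(Δφ/2)+cosφ1·cosφ2·sin²(Δλ/2)=0.1879955536; c=2·atan2(√a, √(1-a))=0.896933783; dist=6371·c=5714.365 ≈ 5714.4 km; running total=25244.7 km
Leg 4 bearing: y=sinΔλ·cosφ2=-0.71074843, x=cosφ1·sinφ2-sinφ1·cosφ2·cosΔλ=0.32472999; θ=atan2(y, x)=-65.4451° <0 so +360° → 294.5549° ≈ 294.6°
Leg 5: φ1=0.7620474, φ2=0.6939569, Δφ=-0.0680905, Δλ=-0.4463627 rad; a=sin²(Δφ/2)+cosφ1·cosφ2·sin²(Δλ/2)=0.0284016317; c=2·atan2(√a, √(1-a))=0.338671905; dist=6371·c=2157.679 ≈ 2157.7 km; running total=27402.4 km
Leg 5 bearing: y=sinΔλ·cosφ2=-0.33184736, x=cosφ1·sinφ2-sinφ1·cosφ2·cosΔλ=-0.01603889; θ=atan2(y, x)=-92.7671° <0 so +360° → 267.2329° ≈ 267.2°

Leg 1: dist=7777.7 km, bearing=96.1°
Leg 2: dist=898.9 km, bearing=338.0°
Leg 3: dist=10853.7 km, bearing=322.4°
Leg 4: dist=5714.4 km, bearing=294.6°
Leg 5: dist=2157.7 km, bearing=267.2°
Total: 27402.4 km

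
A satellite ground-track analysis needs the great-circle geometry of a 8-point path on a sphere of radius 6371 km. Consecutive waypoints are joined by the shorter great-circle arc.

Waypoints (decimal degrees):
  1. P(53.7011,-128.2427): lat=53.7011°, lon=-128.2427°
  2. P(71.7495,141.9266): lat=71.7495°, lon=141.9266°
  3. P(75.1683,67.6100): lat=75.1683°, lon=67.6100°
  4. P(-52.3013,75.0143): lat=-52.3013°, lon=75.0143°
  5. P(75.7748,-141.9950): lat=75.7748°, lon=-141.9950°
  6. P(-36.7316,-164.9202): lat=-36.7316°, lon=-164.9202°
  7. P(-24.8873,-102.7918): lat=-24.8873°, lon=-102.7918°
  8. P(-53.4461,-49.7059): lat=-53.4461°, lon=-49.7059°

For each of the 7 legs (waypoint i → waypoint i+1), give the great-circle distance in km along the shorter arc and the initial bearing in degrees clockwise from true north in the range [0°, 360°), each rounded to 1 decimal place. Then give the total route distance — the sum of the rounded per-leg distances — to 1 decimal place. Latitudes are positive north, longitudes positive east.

Leg 1: dist=4448.8 km, bearing=330.8°
Leg 2: dist=2223.3 km, bearing=313.9°
Leg 3: dist=14184.5 km, bearing=174.3°
Leg 4: dist=16956.7 km, bearing=18.7°
Leg 5: dist=12617.8 km, bearing=199.9°
Leg 6: dist=5974.7 km, bearing=96.0°
Leg 7: dist=5393.5 km, bearing=140.5°
Total: 61799.3 km

Leg 1: φ1=0.9372610, φ2=1.2522650, Δφ=0.3150040, Δλ=4.7153438 rad; a=sin²(Δφ/2)+cosφ1·cosφ2·sin²(Δλ/2)=0.1170271023; c=2·atan2(√a, √(1-a))=0.698285155; dist=6371·c=4448.775 ≈ 4448.8 km; running total=4448.8 km
Leg 1 bearing: y=sinΔλ·cosφ2=-0.31317073, x=cosφ1·sinφ2-sinφ1·cosφ2·cosΔλ=0.56147229; θ=atan2(y, x)=-29.1513° <0 so +360° → 330.8487° ≈ 330.8°
Leg 2: φ1=1.2522650, φ2=1.3119343, Δφ=0.0596693, Δλ=-1.2970694 rad; a=sin²(Δφ/2)+cosφ1·cosφ2·sin²(Δλ/2)=0.0301375419; c=2·atan2(√a, √(1-a))=0.348971413; dist=6371·c=2223.297 ≈ 2223.3 km; running total=6672.1 km
Leg 2 bearing: y=sinΔλ·cosφ2=-0.24645050, x=cosφ1·sinφ2-sinφ1·cosφ2·cosΔλ=0.23702159; θ=atan2(y, x)=-46.1173° <0 so +360° → 313.8827° ≈ 313.9°
Leg 3: φ1=1.3119343, φ2=-0.9128299, Δφ=-2.2247642, Δλ=0.1292294 rad; a=sin²(Δφ/2)+cosφ1·cosφ2·sin²(Δλ/2)=0.8048228348; c=2·atan2(√a, √(1-a))=2.226409834; dist=6371·c=14184.457 ≈ 14184.5 km; running total=20856.6 km
Leg 3 bearing: y=sinΔλ·cosφ2=0.07880519, x=cosφ1·sinφ2-sinφ1·cosφ2·cosΔλ=-0.78874704; θ=atan2(y, x)=174.2944° ≈ 174.3°
Leg 4: φ1=-0.9128299, φ2=1.3225198, Δφ=2.2353496, Δλ=-3.7875268 rad; a=sin²(Δφ/2)+cosφ1·cosφ2·sin²(Δλ/2)=0.9434854993; c=2·atan2(√a, √(1-a))=2.661540848; dist=6371·c=16956.677 ≈ 16956.7 km; running total=37813.3 km
Leg 4 bearing: y=sinΔλ·cosφ2=0.14791811, x=cosφ1·sinφ2-sinφ1·cosφ2·cosΔλ=0.43749592; θ=atan2(y, x)=18.6805° ≈ 18.7°
Leg 5: φ1=1.3225198, φ2=-0.6410874, Δφ=-1.9636071, Δλ=-0.4001202 rad; a=sin²(Δφ/2)+cosφ1·cosφ2·sin²(Δλ/2)=0.6991711399; c=2·atan2(√a, √(1-a))=1.980505164; dist=6371·c=12617.798 ≈ 12617.8 km; running total=50431.1 km
Leg 5 bearing: y=sinΔλ·cosφ2=-0.31218648, x=cosφ1·sinφ2-sinφ1·cosφ2·cosΔλ=-0.86247494; θ=atan2(y, x)=-160.1015° <0 so +360° → 199.8985° ≈ 199.9°
Leg 6: φ1=-0.6410874, φ2=-0.4343653, Δφ=0.2067220, Δλ=1.0843451 rad; a=sin²(Δφ/2)+cosφ1·cosφ2·sin²(Δλ/2)=0.2042180005; c=2·atan2(√a, √(1-a))=0.937799039; dist=6371·c=5974.718 ≈ 5974.7 km; running total=56405.8 km
Leg 6 bearing: y=sinΔλ·cosφ2=0.80190709, x=cosφ1·sinφ2-sinφ1·cosφ2·cosΔλ=-0.08364843; θ=atan2(y, x)=95.9551° ≈ 96.0°
Leg 7: φ1=-0.4343653, φ2=-0.9328104, Δφ=-0.4984451, Δλ=0.9265237 rad; a=sin²(Δφ/2)+cosφ1·cosφ2·sin²(Δλ/2)=0.1687241831; c=2·atan2(√a, √(1-a))=0.846576030; dist=6371·c=5393.536 ≈ 5393.5 km; running total=61799.3 km
Leg 7 bearing: y=sinΔλ·cosφ2=0.47618716, x=cosφ1·sinφ2-sinφ1·cosφ2·cosΔλ=-0.57816184; θ=atan2(y, x)=140.5244° ≈ 140.5°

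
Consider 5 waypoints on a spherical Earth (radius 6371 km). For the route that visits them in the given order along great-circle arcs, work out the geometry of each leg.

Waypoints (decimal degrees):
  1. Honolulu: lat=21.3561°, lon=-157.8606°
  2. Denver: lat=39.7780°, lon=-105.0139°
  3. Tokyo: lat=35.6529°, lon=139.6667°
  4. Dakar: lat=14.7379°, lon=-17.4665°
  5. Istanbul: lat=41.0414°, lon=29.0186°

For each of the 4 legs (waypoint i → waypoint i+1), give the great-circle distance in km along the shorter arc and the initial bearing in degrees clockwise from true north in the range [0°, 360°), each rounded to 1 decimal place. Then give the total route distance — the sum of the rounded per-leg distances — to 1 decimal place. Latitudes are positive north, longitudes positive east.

Leg 1: φ1=0.3727343, φ2=0.6942571, Δφ=0.3215228, Δλ=0.9223489 rad; a=sin²(Δφ/2)+cosφ1·cosφ2·sin²(Δλ/2)=0.1673604980; c=2·atan2(√a, √(1-a))=0.842928869; dist=6371·c=5370.300 ≈ 5370.3 km; running total=5370.3 km
Leg 1 bearing: y=sinΔλ·cosφ2=0.61253506, x=cosφ1·sinφ2-sinφ1·cosφ2·cosΔλ=0.42685436; θ=atan2(y, x)=55.1287° ≈ 55.1°
Leg 2: φ1=0.6942571, φ2=0.6222605, Δφ=-0.0719966, Δλ=4.2704821 rad; a=sin²(Δφ/2)+cosφ1·cosφ2·sin²(Δλ/2)=0.4470679668; c=2·atan2(√a, √(1-a))=1.464733517; dist=6371·c=9331.817 ≈ 9331.8 km; running total=14702.1 km
Leg 2 bearing: y=sinΔλ·cosφ2=-0.73450637, x=cosφ1·sinφ2-sinφ1·cosφ2·cosΔλ=0.67029337; θ=atan2(y, x)=-47.6172° <0 so +360° → 312.3828° ≈ 312.4°
Leg 3: φ1=0.6222605, φ2=0.2572249, Δφ=-0.3650356, Δλ=-2.7424917 rad; a=sin²(Δφ/2)+cosφ1·cosφ2·sin²(Δλ/2)=0.7878949725; c=2·atan2(√a, √(1-a))=2.184366325; dist=6371·c=13916.598 ≈ 13916.6 km; running total=28618.7 km
Leg 3 bearing: y=sinΔλ·cosφ2=-0.37580537, x=cosφ1·sinφ2-sinφ1·cosφ2·cosΔλ=0.72611037; θ=atan2(y, x)=-27.3643° <0 so +360° → 332.6357° ≈ 332.6°
Leg 4: φ1=0.2572249, φ2=0.7163076, Δφ=0.4590827, Δλ=0.8113180 rad; a=sin²(Δφ/2)+cosφ1·cosφ2·sin²(Δλ/2)=0.1653618500; c=2·atan2(√a, √(1-a))=0.837561973; dist=6371·c=5336.107 ≈ 5336.1 km; running total=33954.8 km
Leg 4 bearing: y=sinΔλ·cosφ2=0.54696795, x=cosφ1·sinφ2-sinφ1·cosφ2·cosΔλ=0.50288696; θ=atan2(y, x)=47.4043° ≈ 47.4°

Leg 1: dist=5370.3 km, bearing=55.1°
Leg 2: dist=9331.8 km, bearing=312.4°
Leg 3: dist=13916.6 km, bearing=332.6°
Leg 4: dist=5336.1 km, bearing=47.4°
Total: 33954.8 km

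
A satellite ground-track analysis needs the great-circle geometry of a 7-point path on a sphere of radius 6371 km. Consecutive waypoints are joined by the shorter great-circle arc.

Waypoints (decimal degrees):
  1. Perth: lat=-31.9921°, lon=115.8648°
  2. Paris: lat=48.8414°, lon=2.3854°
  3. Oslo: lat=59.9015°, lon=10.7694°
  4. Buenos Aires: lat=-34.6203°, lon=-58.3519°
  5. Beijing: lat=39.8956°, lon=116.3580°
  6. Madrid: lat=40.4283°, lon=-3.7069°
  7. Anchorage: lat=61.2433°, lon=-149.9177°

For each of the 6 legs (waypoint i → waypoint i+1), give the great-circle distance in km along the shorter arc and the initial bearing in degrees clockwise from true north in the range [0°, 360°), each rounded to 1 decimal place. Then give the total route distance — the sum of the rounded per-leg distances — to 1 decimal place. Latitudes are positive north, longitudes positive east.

Leg 1: φ1=-0.5583675, φ2=0.8524432, Δφ=1.4108107, Δλ=-1.9805892 rad; a=sin²(Δφ/2)+cosφ1·cosφ2·sin²(Δλ/2)=0.8106379007; c=2·atan2(√a, √(1-a))=2.241166126; dist=6371·c=14278.469 ≈ 14278.5 km; running total=14278.5 km
Leg 1 bearing: y=sinΔλ·cosφ2=-0.60365339, x=cosφ1·sinφ2-sinφ1·cosφ2·cosΔλ=0.49961882; θ=atan2(y, x)=-50.3869° <0 so +360° → 309.6131° ≈ 309.6°
Leg 2: φ1=0.8524432, φ2=1.0454784, Δφ=0.1930352, Δλ=0.1463284 rad; a=sin²(Δφ/2)+cosφ1·cosφ2·sin²(Δλ/2)=0.0110503714; c=2·atan2(√a, √(1-a))=0.210630640; dist=6371·c=1341.928 ≈ 1341.9 km; running total=15620.4 km
Leg 2 bearing: y=sinΔλ·cosφ2=0.07312036, x=cosφ1·sinφ2-sinφ1·cosφ2·cosΔλ=0.19587357; θ=atan2(y, x)=20.4708° ≈ 20.5°
Leg 3: φ1=1.0454784, φ2=-0.6042382, Δφ=-1.6497166, Δλ=-1.2063943 rad; a=sin²(Δφ/2)+cosφ1·cosφ2·sin²(Δλ/2)=0.6722254610; c=2·atan2(√a, √(1-a))=1.922450180; dist=6371·c=12247.930 ≈ 12247.9 km; running total=27868.3 km
Leg 3 bearing: y=sinΔλ·cosφ2=-0.76889876, x=cosφ1·sinφ2-sinφ1·cosφ2·cosΔλ=-0.53865411; θ=atan2(y, x)=-125.0133° <0 so +360° → 234.9867° ≈ 235.0°
Leg 4: φ1=-0.6042382, φ2=0.6963096, Δφ=1.3005478, Δλ=3.0492630 rad; a=sin²(Δφ/2)+cosφ1·cosφ2·sin²(Δλ/2)=0.9965376032; c=2·atan2(√a, √(1-a))=3.023840367; dist=6371·c=19264.887 ≈ 19264.9 km; running total=47133.2 km
Leg 4 bearing: y=sinΔλ·cosφ2=0.07073605, x=cosφ1·sinφ2-sinφ1·cosφ2·cosΔλ=0.09379790; θ=atan2(y, x)=37.0211° ≈ 37.0°
Leg 5: φ1=0.6963096, φ2=0.7056069, Δφ=0.0092974, Δλ=-2.0955278 rad; a=sin²(Δφ/2)+cosφ1·cosφ2·sin²(Δλ/2)=0.4383210817; c=2·atan2(√a, √(1-a))=1.447123469; dist=6371·c=9219.624 ≈ 9219.6 km; running total=56352.8 km
Leg 5 bearing: y=sinΔλ·cosφ2=-0.65880266, x=cosφ1·sinφ2-sinφ1·cosφ2·cosΔλ=0.74213335; θ=atan2(y, x)=-41.5959° <0 so +360° → 318.4041° ≈ 318.4°
Leg 6: φ1=0.7056069, φ2=1.0688972, Δφ=0.3632903, Δλ=-2.5518599 rad; a=sin²(Δφ/2)+cosφ1·cosφ2·sin²(Δλ/2)=0.3679202057; c=2·atan2(√a, √(1-a))=1.303463872; dist=6371·c=8304.368 ≈ 8304.4 km; running total=64657.2 km
Leg 6 bearing: y=sinΔλ·cosφ2=-0.26755361, x=cosφ1·sinφ2-sinφ1·cosφ2·cosΔλ=0.92662548; θ=atan2(y, x)=-16.1055° <0 so +360° → 343.8945° ≈ 343.9°

Leg 1: dist=14278.5 km, bearing=309.6°
Leg 2: dist=1341.9 km, bearing=20.5°
Leg 3: dist=12247.9 km, bearing=235.0°
Leg 4: dist=19264.9 km, bearing=37.0°
Leg 5: dist=9219.6 km, bearing=318.4°
Leg 6: dist=8304.4 km, bearing=343.9°
Total: 64657.2 km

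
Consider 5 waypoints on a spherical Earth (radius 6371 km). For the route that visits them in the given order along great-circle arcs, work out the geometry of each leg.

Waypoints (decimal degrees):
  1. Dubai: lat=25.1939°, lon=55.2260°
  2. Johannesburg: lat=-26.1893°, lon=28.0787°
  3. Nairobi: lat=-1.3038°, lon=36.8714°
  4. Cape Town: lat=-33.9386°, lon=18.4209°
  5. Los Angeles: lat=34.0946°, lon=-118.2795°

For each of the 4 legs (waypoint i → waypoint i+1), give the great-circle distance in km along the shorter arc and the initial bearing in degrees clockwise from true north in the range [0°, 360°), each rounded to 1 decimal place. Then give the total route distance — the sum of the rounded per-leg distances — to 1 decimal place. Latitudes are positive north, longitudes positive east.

Leg 1: dist=6413.6 km, bearing=209.0°
Leg 2: dist=2922.7 km, bearing=20.2°
Leg 3: dist=4105.2 km, bearing=205.9°
Leg 4: dist=16055.1 km, bearing=282.8°
Total: 29496.6 km

Leg 1: φ1=0.4397165, φ2=-0.4570895, Δφ=-0.8968060, Δλ=-0.4738098 rad; a=sin²(Δφ/2)+cosφ1·cosφ2·sin²(Δλ/2)=0.2326708857; c=2·atan2(√a, √(1-a))=1.006693062; dist=6371·c=6413.641 ≈ 6413.6 km; running total=6413.6 km
Leg 1 bearing: y=sinΔλ·cosφ2=-0.40943836, x=cosφ1·sinφ2-sinφ1·cosφ2·cosΔλ=-0.73925693; θ=atan2(y, x)=-151.0201° <0 so +360° → 208.9799° ≈ 209.0°
Leg 2: φ1=-0.4570895, φ2=-0.0227556, Δφ=0.4343339, Δλ=0.1534616 rad; a=sin²(Δφ/2)+cosφ1·cosφ2·sin²(Δλ/2)=0.0516962010; c=2·atan2(√a, √(1-a))=0.458748045; dist=6371·c=2922.684 ≈ 2922.7 km; running total=9336.3 km
Leg 2 bearing: y=sinΔλ·cosφ2=0.15282035, x=cosφ1·sinφ2-sinφ1·cosφ2·cosΔλ=0.41562093; θ=atan2(y, x)=20.1881° ≈ 20.2°
Leg 3: φ1=-0.0227556, φ2=-0.5923403, Δφ=-0.5695847, Δλ=-0.3220220 rad; a=sin²(Δφ/2)+cosφ1·cosφ2·sin²(Δλ/2)=0.1002546956; c=2·atan2(√a, √(1-a))=0.644349614; dist=6371·c=4105.151 ≈ 4105.2 km; running total=13441.5 km
Leg 3 bearing: y=sinΔλ·cosφ2=-0.26256766, x=cosφ1·sinφ2-sinφ1·cosφ2·cosΔλ=-0.54025271; θ=atan2(y, x)=-154.0798° <0 so +360° → 205.9202° ≈ 205.9°
Leg 4: φ1=-0.5923403, φ2=0.5950630, Δφ=1.1874033, Δλ=-2.3858721 rad; a=sin²(Δφ/2)+cosφ1·cosφ2·sin²(Δλ/2)=0.9064852713; c=2·atan2(√a, √(1-a))=2.520031779; dist=6371·c=16055.122 ≈ 16055.1 km; running total=29496.6 km
Leg 4 bearing: y=sinΔλ·cosφ2=-0.56793100, x=cosφ1·sinφ2-sinφ1·cosφ2·cosΔλ=0.12858178; θ=atan2(y, x)=-77.2431° <0 so +360° → 282.7569° ≈ 282.8°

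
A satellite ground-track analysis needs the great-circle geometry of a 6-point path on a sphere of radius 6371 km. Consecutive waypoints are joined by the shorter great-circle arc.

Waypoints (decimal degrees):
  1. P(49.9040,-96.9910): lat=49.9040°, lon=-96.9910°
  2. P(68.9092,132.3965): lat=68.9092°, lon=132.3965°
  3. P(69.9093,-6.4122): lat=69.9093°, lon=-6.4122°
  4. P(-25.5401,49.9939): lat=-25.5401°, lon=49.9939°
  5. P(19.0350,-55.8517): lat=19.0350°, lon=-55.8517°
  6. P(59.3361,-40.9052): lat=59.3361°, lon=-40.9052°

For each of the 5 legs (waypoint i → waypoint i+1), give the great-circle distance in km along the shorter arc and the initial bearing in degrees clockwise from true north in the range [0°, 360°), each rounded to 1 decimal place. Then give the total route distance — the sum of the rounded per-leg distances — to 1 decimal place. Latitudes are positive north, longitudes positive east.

Leg 1: φ1=0.8709891, φ2=1.2026924, Δφ=0.3317033, Δλ=4.0035671 rad; a=sin²(Δφ/2)+cosφ1·cosφ2·sin²(Δλ/2)=0.2185719598; c=2·atan2(√a, √(1-a))=0.972959173; dist=6371·c=6198.723 ≈ 6198.7 km; running total=6198.7 km
Leg 1 bearing: y=sinΔλ·cosφ2=-0.27317040, x=cosφ1·sinφ2-sinφ1·cosφ2·cosΔλ=0.78010958; θ=atan2(y, x)=-19.2987° <0 so +360° → 340.7013° ≈ 340.7°
Leg 2: φ1=1.2026924, φ2=1.2201475, Δφ=0.0174550, Δλ=-2.4226688 rad; a=sin²(Δφ/2)+cosφ1·cosφ2·sin²(Δλ/2)=0.1083904019; c=2·atan2(√a, √(1-a))=0.670969589; dist=6371·c=4274.747 ≈ 4274.7 km; running total=10473.4 km
Leg 2 bearing: y=sinΔλ·cosφ2=-0.22622536, x=cosφ1·sinφ2-sinφ1·cosφ2·cosΔλ=0.57912846; θ=atan2(y, x)=-21.3371° <0 so +360° → 338.6629° ≈ 338.7°
Leg 3: φ1=1.2201475, φ2=-0.4457588, Δφ=-1.6659063, Δλ=0.9844722 rad; a=sin²(Δφ/2)+cosφ1·cosφ2·sin²(Δλ/2)=0.6167082049; c=2·atan2(√a, √(1-a))=1.806385999; dist=6371·c=11508.485 ≈ 11508.5 km; running total=21981.9 km
Leg 3 bearing: y=sinΔλ·cosφ2=0.75158446, x=cosφ1·sinφ2-sinφ1·cosφ2·cosΔλ=-0.61695832; θ=atan2(y, x)=129.3818° ≈ 129.4°
Leg 4: φ1=-0.4457588, φ2=0.3322234, Δφ=0.7779823, Δλ=-1.8473542 rad; a=sin²(Δφ/2)+cosφ1·cosφ2·sin²(Δλ/2)=0.6867544542; c=2·atan2(√a, √(1-a))=1.953585154; dist=6371·c=12446.291 ≈ 12446.3 km; running total=34428.2 km
Leg 4 bearing: y=sinΔλ·cosφ2=-0.90939831, x=cosφ1·sinφ2-sinφ1·cosφ2·cosΔλ=0.18299126; θ=atan2(y, x)=-78.6227° <0 so +360° → 281.3773° ≈ 281.4°
Leg 5: φ1=0.3322234, φ2=1.0356103, Δφ=0.7033869, Δλ=0.2608656 rad; a=sin²(Δφ/2)+cosφ1·cosφ2·sin²(Δλ/2)=0.1268277059; c=2·atan2(√a, √(1-a))=0.728243531; dist=6371·c=4639.640 ≈ 4639.6 km; running total=39067.8 km
Leg 5 bearing: y=sinΔλ·cosφ2=0.13153794, x=cosφ1·sinφ2-sinφ1·cosφ2·cosΔλ=0.65243201; θ=atan2(y, x)=11.3987° ≈ 11.4°

Leg 1: dist=6198.7 km, bearing=340.7°
Leg 2: dist=4274.7 km, bearing=338.7°
Leg 3: dist=11508.5 km, bearing=129.4°
Leg 4: dist=12446.3 km, bearing=281.4°
Leg 5: dist=4639.6 km, bearing=11.4°
Total: 39067.8 km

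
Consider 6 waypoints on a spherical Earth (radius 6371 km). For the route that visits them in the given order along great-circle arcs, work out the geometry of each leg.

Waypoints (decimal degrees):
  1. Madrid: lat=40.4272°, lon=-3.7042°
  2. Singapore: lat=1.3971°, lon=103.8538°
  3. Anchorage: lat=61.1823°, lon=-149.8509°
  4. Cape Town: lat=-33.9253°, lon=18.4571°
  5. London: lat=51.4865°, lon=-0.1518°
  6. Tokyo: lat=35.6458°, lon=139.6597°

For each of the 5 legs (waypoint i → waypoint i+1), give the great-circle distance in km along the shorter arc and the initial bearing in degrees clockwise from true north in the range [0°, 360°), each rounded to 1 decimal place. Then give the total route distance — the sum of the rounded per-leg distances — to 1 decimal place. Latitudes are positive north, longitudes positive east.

Leg 1: φ1=0.7055877, φ2=0.0243840, Δφ=-0.6812038, Δλ=1.8772412 rad; a=sin²(Δφ/2)+cosφ1·cosφ2·sin²(Δλ/2)=0.6068809884; c=2·atan2(√a, √(1-a))=1.786220664; dist=6371·c=11380.012 ≈ 11380.0 km; running total=11380.0 km
Leg 1 bearing: y=sinΔλ·cosφ2=0.95312863, x=cosφ1·sinφ2-sinφ1·cosφ2·cosΔλ=0.21412992; θ=atan2(y, x)=77.3382° ≈ 77.3°
Leg 2: φ1=0.0243840, φ2=1.0678326, Δφ=1.0434486, Δλ=-4.4279823 rad; a=sin²(Δφ/2)+cosφ1·cosφ2·sin²(Δλ/2)=0.5569239613; c=2·atan2(√a, √(1-a))=1.684891632; dist=6371·c=10734.445 ≈ 10734.4 km; running total=22114.4 km
Leg 2 bearing: y=sinΔλ·cosφ2=0.46266063, x=cosφ1·sinφ2-sinφ1·cosφ2·cosΔλ=0.87919497; θ=atan2(y, x)=27.7548° ≈ 27.8°
Leg 3: φ1=1.0678326, φ2=-0.5921082, Δφ=-1.6599408, Δλ=2.9375288 rad; a=sin²(Δφ/2)+cosφ1·cosφ2·sin²(Δλ/2)=0.9403311589; c=2·atan2(√a, √(1-a))=2.648054764; dist=6371·c=16870.757 ≈ 16870.8 km; running total=38985.2 km
Leg 3 bearing: y=sinΔλ·cosφ2=0.16815254, x=cosφ1·sinφ2-sinφ1·cosφ2·cosΔλ=0.44289796; θ=atan2(y, x)=20.7900° ≈ 20.8°
Leg 4: φ1=-0.5921082, φ2=0.8986089, Δφ=1.4907171, Δλ=-0.3247866 rad; a=sin²(Δφ/2)+cosφ1·cosφ2·sin²(Δλ/2)=0.4735098699; c=2·atan2(√a, √(1-a))=1.517791250; dist=6371·c=9669.848 ≈ 9669.8 km; running total=48655.0 km
Leg 4 bearing: y=sinΔλ·cosφ2=-0.19870732, x=cosφ1·sinφ2-sinφ1·cosφ2·cosΔλ=0.97862582; θ=atan2(y, x)=-11.4777° <0 so +360° → 348.5223° ≈ 348.5°
Leg 5: φ1=0.8986089, φ2=0.6221366, Δφ=-0.2764724, Δλ=2.4401710 rad; a=sin²(Δφ/2)+cosφ1·cosφ2·sin²(Δλ/2)=0.4652849225; c=2·atan2(√a, √(1-a))=1.501310269; dist=6371·c=9564.848 ≈ 9564.8 km; running total=58219.8 km
Leg 5 bearing: y=sinΔλ·cosφ2=0.52439703, x=cosφ1·sinφ2-sinφ1·cosφ2·cosΔλ=0.84863844; θ=atan2(y, x)=31.7131° ≈ 31.7°

Leg 1: dist=11380.0 km, bearing=77.3°
Leg 2: dist=10734.4 km, bearing=27.8°
Leg 3: dist=16870.8 km, bearing=20.8°
Leg 4: dist=9669.8 km, bearing=348.5°
Leg 5: dist=9564.8 km, bearing=31.7°
Total: 58219.8 km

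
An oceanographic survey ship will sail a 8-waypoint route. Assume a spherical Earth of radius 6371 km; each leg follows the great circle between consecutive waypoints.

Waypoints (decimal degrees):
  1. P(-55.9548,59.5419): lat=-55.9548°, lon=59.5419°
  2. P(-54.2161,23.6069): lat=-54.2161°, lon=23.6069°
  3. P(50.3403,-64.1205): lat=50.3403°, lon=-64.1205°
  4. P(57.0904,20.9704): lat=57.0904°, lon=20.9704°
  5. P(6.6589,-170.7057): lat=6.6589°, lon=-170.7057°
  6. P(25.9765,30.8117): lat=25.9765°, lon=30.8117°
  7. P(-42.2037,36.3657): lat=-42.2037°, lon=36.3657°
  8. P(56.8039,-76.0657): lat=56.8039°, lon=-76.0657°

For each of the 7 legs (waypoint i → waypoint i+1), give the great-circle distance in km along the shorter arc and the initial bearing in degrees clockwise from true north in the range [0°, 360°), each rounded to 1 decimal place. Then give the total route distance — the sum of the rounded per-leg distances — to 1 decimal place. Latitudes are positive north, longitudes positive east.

Leg 1: dist=2269.2 km, bearing=259.8°
Leg 2: dist=14185.1 km, bearing=306.4°
Leg 3: dist=5278.4 km, bearing=47.3°
Leg 4: dist=12847.4 km, bearing=12.9°
Leg 5: dist=15706.3 km, bearing=328.2°
Leg 6: dist=7602.7 km, bearing=175.6°
Leg 7: dist=15100.1 km, bearing=313.5°
Total: 72989.2 km

Leg 1: φ1=-0.9765955, φ2=-0.9462495, Δφ=0.0303460, Δλ=-0.6271841 rad; a=sin²(Δφ/2)+cosφ1·cosφ2·sin²(Δλ/2)=0.0313811504; c=2·atan2(√a, √(1-a))=0.356174208; dist=6371·c=2269.186 ≈ 2269.2 km; running total=2269.2 km
Leg 1 bearing: y=sinΔλ·cosφ2=-0.34315863, x=cosφ1·sinφ2-sinφ1·cosφ2·cosΔλ=-0.06186798; θ=atan2(y, x)=-100.2201° <0 so +360° → 259.7799° ≈ 259.8°
Leg 2: φ1=-0.9462495, φ2=0.8786040, Δφ=1.8248534, Δλ=-1.5311320 rad; a=sin²(Δφ/2)+cosφ1·cosφ2·sin²(Δλ/2)=0.8048622232; c=2·atan2(√a, √(1-a))=2.226509219; dist=6371·c=14185.090 ≈ 14185.1 km; running total=16454.3 km
Leg 2 bearing: y=sinΔλ·cosφ2=-0.63772451, x=cosφ1·sinφ2-sinφ1·cosφ2·cosΔλ=0.47068413; θ=atan2(y, x)=-53.5701° <0 so +360° → 306.4299° ≈ 306.4°
Leg 3: φ1=0.8786040, φ2=0.9964155, Δφ=0.1178115, Δλ=1.4851164 rad; a=sin²(Δφ/2)+cosφ1·cosφ2·sin²(Δλ/2)=0.1620079842; c=2·atan2(√a, √(1-a))=0.828497104; dist=6371·c=5278.355 ≈ 5278.4 km; running total=21732.7 km
Leg 3 bearing: y=sinΔλ·cosφ2=0.54132209, x=cosφ1·sinφ2-sinφ1·cosφ2·cosΔλ=0.50001599; θ=atan2(y, x)=47.2715° ≈ 47.3°
Leg 4: φ1=0.9964155, φ2=0.1162197, Δφ=-0.8801957, Δλ=-3.3453790 rad; a=sin²(Δφ/2)+cosφ1·cosφ2·sin²(Δλ/2)=0.7155664204; c=2·atan2(√a, √(1-a))=2.016544247; dist=6371·c=12847.403 ≈ 12847.4 km; running total=34580.1 km
Leg 4 bearing: y=sinΔλ·cosφ2=0.20101358, x=cosφ1·sinφ2-sinφ1·cosφ2·cosΔλ=0.87961242; θ=atan2(y, x)=12.8725° ≈ 12.9°
Leg 5: φ1=0.1162197, φ2=0.4533755, Δφ=0.3371557, Δλ=3.5171421 rad; a=sin²(Δφ/2)+cosφ1·cosφ2·sin²(Δλ/2)=0.8899445662; c=2·atan2(√a, √(1-a))=2.465284996; dist=6371·c=15706.331 ≈ 15706.3 km; running total=50286.4 km
Leg 5 bearing: y=sinΔλ·cosφ2=-0.32972898, x=cosφ1·sinφ2-sinφ1·cosφ2·cosΔλ=0.53202607; θ=atan2(y, x)=-31.7890° <0 so +360° → 328.2110° ≈ 328.2°
Leg 6: φ1=0.4533755, φ2=-0.7365935, Δφ=-1.1899690, Δλ=0.0969356 rad; a=sin²(Δφ/2)+cosφ1·cosφ2·sin²(Δλ/2)=0.3157187801; c=2·atan2(√a, √(1-a))=1.193334205; dist=6371·c=7602.732 ≈ 7602.7 km; running total=57889.1 km
Leg 6 bearing: y=sinΔλ·cosφ2=0.07169372, x=cosφ1·sinφ2-sinφ1·cosφ2·cosΔλ=-0.92683426; θ=atan2(y, x)=175.5768° ≈ 175.6°
Leg 7: φ1=-0.7365935, φ2=0.9914151, Δφ=1.7280086, Δλ=-1.9622981 rad; a=sin²(Δφ/2)+cosφ1·cosφ2·sin²(Δλ/2)=0.8584468023; c=2·atan2(√a, √(1-a))=2.370132736; dist=6371·c=15100.116 ≈ 15100.1 km; running total=72989.2 km
Leg 7 bearing: y=sinΔλ·cosφ2=-0.50608033, x=cosφ1·sinφ2-sinφ1·cosφ2·cosΔλ=0.47952712; θ=atan2(y, x)=-46.5432° <0 so +360° → 313.4568° ≈ 313.5°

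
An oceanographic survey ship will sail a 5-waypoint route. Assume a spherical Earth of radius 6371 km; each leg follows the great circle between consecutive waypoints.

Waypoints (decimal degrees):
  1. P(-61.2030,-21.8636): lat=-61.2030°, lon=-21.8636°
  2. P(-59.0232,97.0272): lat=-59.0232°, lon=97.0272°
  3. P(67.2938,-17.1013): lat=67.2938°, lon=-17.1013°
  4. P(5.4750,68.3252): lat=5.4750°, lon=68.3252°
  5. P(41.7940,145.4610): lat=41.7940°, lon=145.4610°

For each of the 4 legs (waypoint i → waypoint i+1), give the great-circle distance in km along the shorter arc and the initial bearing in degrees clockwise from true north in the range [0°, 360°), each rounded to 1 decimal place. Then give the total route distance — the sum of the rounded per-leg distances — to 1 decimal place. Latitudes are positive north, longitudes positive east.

Leg 1: φ1=-1.0681939, φ2=-1.0301492, Δφ=0.0380447, Δλ=2.0750359 rad; a=sin²(Δφ/2)+cosφ1·cosφ2·sin²(Δλ/2)=0.1842199548; c=2·atan2(√a, √(1-a))=0.887232589; dist=6371·c=5652.559 ≈ 5652.6 km; running total=5652.6 km
Leg 1 bearing: y=sinΔλ·cosφ2=0.45063361, x=cosφ1·sinφ2-sinφ1·cosφ2·cosΔλ=-0.63092092; θ=atan2(y, x)=144.4638° ≈ 144.5°
Leg 2: φ1=-1.0301492, φ2=1.1744984, Δφ=2.2046476, Δλ=-1.9919181 rad; a=sin²(Δφ/2)+cosφ1·cosφ2·sin²(Δλ/2)=0.9360703694; c=2·atan2(√a, √(1-a))=2.630357235; dist=6371·c=16758.006 ≈ 16758.0 km; running total=22410.6 km
Leg 2 bearing: y=sinΔλ·cosφ2=-0.35228090, x=cosφ1·sinφ2-sinφ1·cosφ2·cosΔλ=0.33951244; θ=atan2(y, x)=-46.0574° <0 so +360° → 313.9426° ≈ 313.9°
Leg 3: φ1=1.1744984, φ2=0.0955568, Δφ=-1.0789416, Δλ=1.4909737 rad; a=sin²(Δφ/2)+cosφ1·cosφ2·sin²(Δλ/2)=0.4406722193; c=2·atan2(√a, √(1-a))=1.451860558; dist=6371·c=9249.804 ≈ 9249.8 km; running total=31660.4 km
Leg 3 bearing: y=sinΔλ·cosφ2=0.99226832, x=cosφ1·sinφ2-sinφ1·cosφ2·cosΔλ=-0.03639297; θ=atan2(y, x)=92.1005° ≈ 92.1°
Leg 4: φ1=0.0955568, φ2=0.7294429, Δφ=0.6338861, Δλ=1.3462737 rad; a=sin²(Δφ/2)+cosφ1·cosφ2·sin²(Δλ/2)=0.3855904110; c=2·atan2(√a, √(1-a))=1.339931821; dist=6371·c=8536.706 ≈ 8536.7 km; running total=40197.1 km
Leg 4 bearing: y=sinΔλ·cosφ2=0.72683297, x=cosφ1·sinφ2-sinφ1·cosφ2·cosΔλ=0.64757673; θ=atan2(y, x)=48.3003° ≈ 48.3°

Leg 1: dist=5652.6 km, bearing=144.5°
Leg 2: dist=16758.0 km, bearing=313.9°
Leg 3: dist=9249.8 km, bearing=92.1°
Leg 4: dist=8536.7 km, bearing=48.3°
Total: 40197.1 km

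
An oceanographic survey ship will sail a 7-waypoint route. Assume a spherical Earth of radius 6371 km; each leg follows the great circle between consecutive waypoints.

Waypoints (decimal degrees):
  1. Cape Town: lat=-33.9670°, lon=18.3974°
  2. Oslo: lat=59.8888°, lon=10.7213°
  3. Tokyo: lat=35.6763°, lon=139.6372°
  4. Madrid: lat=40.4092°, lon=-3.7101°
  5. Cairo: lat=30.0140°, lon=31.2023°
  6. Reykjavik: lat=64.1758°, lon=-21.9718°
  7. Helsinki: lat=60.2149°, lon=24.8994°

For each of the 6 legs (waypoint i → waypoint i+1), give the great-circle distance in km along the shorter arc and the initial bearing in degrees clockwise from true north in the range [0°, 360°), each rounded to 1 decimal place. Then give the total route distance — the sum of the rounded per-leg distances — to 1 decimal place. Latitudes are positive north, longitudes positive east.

Leg 1: φ1=-0.5928360, φ2=1.0452567, Δφ=1.6380927, Δλ=-0.1339732 rad; a=sin²(Δφ/2)+cosφ1·cosφ2·sin²(Δλ/2)=0.5354870248; c=2·atan2(√a, √(1-a))=1.641830098; dist=6371·c=10460.100 ≈ 10460.1 km; running total=10460.1 km
Leg 1 bearing: y=sinΔλ·cosφ2=-0.06701078, x=cosφ1·sinφ2-sinφ1·cosφ2·cosΔλ=0.99522472; θ=atan2(y, x)=-3.8520° <0 so +360° → 356.1480° ≈ 356.1°
Leg 2: φ1=1.0452567, φ2=0.6226689, Δφ=-0.4225878, Δλ=2.2500069 rad; a=sin²(Δφ/2)+cosφ1·cosφ2·sin²(Δλ/2)=0.3757481181; c=2·atan2(√a, √(1-a))=1.319661070; dist=6371·c=8407.561 ≈ 8407.6 km; running total=18867.7 km
Leg 2 bearing: y=sinΔλ·cosφ2=0.63204465, x=cosφ1·sinφ2-sinφ1·cosφ2·cosΔλ=0.73400643; θ=atan2(y, x)=40.7314° ≈ 40.7°
Leg 3: φ1=0.6226689, φ2=0.7052736, Δφ=0.0826047, Δλ=-2.5018824 rad; a=sin²(Δφ/2)+cosφ1·cosφ2·sin²(Δλ/2)=0.5590852974; c=2·atan2(√a, √(1-a))=1.689243692; dist=6371·c=10762.172 ≈ 10762.2 km; running total=29629.9 km
Leg 3 bearing: y=sinΔλ·cosφ2=-0.45454810, x=cosφ1·sinφ2-sinφ1·cosφ2·cosΔλ=0.88284865; θ=atan2(y, x)=-27.2424° <0 so +360° → 332.7576° ≈ 332.8°
Leg 4: φ1=0.7052736, φ2=0.5238431, Δφ=-0.1814305, Δλ=0.6093363 rad; a=sin²(Δφ/2)+cosφ1·cosφ2·sin²(Δλ/2)=0.0675370140; c=2·atan2(√a, √(1-a))=0.525793470; dist=6371·c=3349.830 ≈ 3349.8 km; running total=32979.7 km
Leg 4 bearing: y=sinΔλ·cosφ2=0.49557663, x=cosφ1·sinφ2-sinφ1·cosφ2·cosΔλ=-0.07941578; θ=atan2(y, x)=99.1042° ≈ 99.1°
Leg 5: φ1=0.5238431, φ2=1.1200790, Δφ=0.5962359, Δλ=-0.9280631 rad; a=sin²(Δφ/2)+cosφ1·cosφ2·sin²(Δλ/2)=0.1618277727; c=2·atan2(√a, √(1-a))=0.828007898; dist=6371·c=5275.238 ≈ 5275.2 km; running total=38254.9 km
Leg 5 bearing: y=sinΔλ·cosφ2=-0.34868966, x=cosφ1·sinφ2-sinφ1·cosφ2·cosΔλ=0.64882486; θ=atan2(y, x)=-28.2544° <0 so +360° → 331.7456° ≈ 331.7°
Leg 6: φ1=1.1200790, φ2=1.0509483, Δφ=-0.0691307, Δλ=0.8180568 rad; a=sin²(Δφ/2)+cosφ1·cosφ2·sin²(Δλ/2)=0.0354226528; c=2·atan2(√a, √(1-a))=0.378676611; dist=6371·c=2412.549 ≈ 2412.5 km; running total=40667.4 km
Leg 6 bearing: y=sinΔλ·cosφ2=0.36253620, x=cosφ1·sinφ2-sinφ1·cosφ2·cosΔλ=0.07238134; θ=atan2(y, x)=78.7092° ≈ 78.7°

Leg 1: dist=10460.1 km, bearing=356.1°
Leg 2: dist=8407.6 km, bearing=40.7°
Leg 3: dist=10762.2 km, bearing=332.8°
Leg 4: dist=3349.8 km, bearing=99.1°
Leg 5: dist=5275.2 km, bearing=331.7°
Leg 6: dist=2412.5 km, bearing=78.7°
Total: 40667.4 km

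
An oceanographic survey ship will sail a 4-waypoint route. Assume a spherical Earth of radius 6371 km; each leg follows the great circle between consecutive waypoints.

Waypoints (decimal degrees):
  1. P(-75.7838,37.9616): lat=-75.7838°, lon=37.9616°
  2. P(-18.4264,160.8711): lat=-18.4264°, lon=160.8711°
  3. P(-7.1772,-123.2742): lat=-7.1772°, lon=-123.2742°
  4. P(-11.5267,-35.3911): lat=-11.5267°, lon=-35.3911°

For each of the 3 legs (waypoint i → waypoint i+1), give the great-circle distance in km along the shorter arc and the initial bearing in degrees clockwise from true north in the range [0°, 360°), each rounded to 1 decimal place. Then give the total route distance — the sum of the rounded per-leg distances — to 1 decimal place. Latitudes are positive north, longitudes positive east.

Leg 1: dist=8855.6 km, bearing=125.9°
Leg 2: dist=8268.9 km, bearing=92.5°
Leg 3: dist=9619.5 km, bearing=101.2°
Total: 26744.0 km

Leg 1: φ1=-1.3226768, φ2=-0.3216013, Δφ=1.0010755, Δλ=2.1451755 rad; a=sin²(Δφ/2)+cosφ1·cosφ2·sin²(Δλ/2)=0.4100903091; c=2·atan2(√a, √(1-a))=1.389993490; dist=6371·c=8855.649 ≈ 8855.6 km; running total=8855.6 km
Leg 1 bearing: y=sinΔλ·cosφ2=0.79648749, x=cosφ1·sinφ2-sinφ1·cosφ2·cosΔλ=-0.57729772; θ=atan2(y, x)=125.9348° ≈ 125.9°
Leg 2: φ1=-0.3216013, φ2=-0.1252658, Δφ=0.1963356, Δλ=-4.9592710 rad; a=sin²(Δφ/2)+cosφ1·cosφ2·sin²(Δλ/2)=0.3652364769; c=2·atan2(√a, √(1-a))=1.297894458; dist=6371·c=8268.886 ≈ 8268.9 km; running total=17124.5 km
Leg 2 bearing: y=sinΔλ·cosφ2=0.96208118, x=cosφ1·sinφ2-sinφ1·cosφ2·cosΔλ=-0.04189245; θ=atan2(y, x)=92.4933° ≈ 92.5°
Leg 3: φ1=-0.1252658, φ2=-0.2011789, Δφ=-0.0759131, Δλ=1.5338495 rad; a=sin²(Δφ/2)+cosφ1·cosφ2·sin²(Δλ/2)=0.4695621724; c=2·atan2(√a, √(1-a))=1.509883009; dist=6371·c=9619.465 ≈ 9619.5 km; running total=26744.0 km
Leg 3 bearing: y=sinΔλ·cosφ2=0.97916300, x=cosφ1·sinφ2-sinφ1·cosφ2·cosΔλ=-0.19373688; θ=atan2(y, x)=101.1920° ≈ 101.2°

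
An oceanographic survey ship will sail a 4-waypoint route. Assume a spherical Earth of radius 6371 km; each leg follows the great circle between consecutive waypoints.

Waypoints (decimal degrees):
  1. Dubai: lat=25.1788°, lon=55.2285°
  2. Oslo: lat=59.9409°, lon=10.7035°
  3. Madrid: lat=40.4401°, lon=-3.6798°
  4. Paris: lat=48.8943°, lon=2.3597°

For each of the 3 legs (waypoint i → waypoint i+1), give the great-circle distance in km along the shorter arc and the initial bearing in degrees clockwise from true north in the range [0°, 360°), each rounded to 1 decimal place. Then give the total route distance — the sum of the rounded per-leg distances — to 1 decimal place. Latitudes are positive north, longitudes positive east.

Leg 1: dist=5143.7 km, bearing=330.9°
Leg 2: dist=2386.0 km, bearing=211.1°
Leg 3: dist=1053.6 km, bearing=24.8°
Total: 8583.3 km

Leg 1: φ1=0.4394530, φ2=1.0461661, Δφ=0.6067131, Δλ=-0.7771078 rad; a=sin²(Δφ/2)+cosφ1·cosφ2·sin²(Δλ/2)=0.1542979087; c=2·atan2(√a, √(1-a))=0.807365486; dist=6371·c=5143.726 ≈ 5143.7 km; running total=5143.7 km
Leg 1 bearing: y=sinΔλ·cosφ2=-0.35123642, x=cosφ1·sinφ2-sinφ1·cosφ2·cosΔλ=0.63134241; θ=atan2(y, x)=-29.0886° <0 so +360° → 330.9114° ≈ 330.9°
Leg 2: φ1=1.0461661, φ2=0.7058129, Δφ=-0.3403532, Δλ=-0.2510359 rad; a=sin²(Δφ/2)+cosφ1·cosφ2·sin²(Δλ/2)=0.0346561702; c=2·atan2(√a, √(1-a))=0.374508152; dist=6371·c=2385.991 ≈ 2386.0 km; running total=7529.7 km
Leg 2 bearing: y=sinΔλ·cosφ2=-0.18905915, x=cosφ1·sinφ2-sinφ1·cosφ2·cosΔλ=-0.31317266; θ=atan2(y, x)=-148.8810° <0 so +360° → 211.1190° ≈ 211.1°
Leg 3: φ1=0.7058129, φ2=0.8533665, Δφ=0.1475536, Δλ=0.1054092 rad; a=sin²(Δφ/2)+cosφ1·cosφ2·sin²(Δλ/2)=0.0068217918; c=2·atan2(√a, √(1-a))=0.165376671; dist=6371·c=1053.615 ≈ 1053.6 km; running total=8583.3 km
Leg 3 bearing: y=sinΔλ·cosφ2=0.06917301, x=cosφ1·sinφ2-sinφ1·cosφ2·cosΔλ=0.14938579; θ=atan2(y, x)=24.8465° ≈ 24.8°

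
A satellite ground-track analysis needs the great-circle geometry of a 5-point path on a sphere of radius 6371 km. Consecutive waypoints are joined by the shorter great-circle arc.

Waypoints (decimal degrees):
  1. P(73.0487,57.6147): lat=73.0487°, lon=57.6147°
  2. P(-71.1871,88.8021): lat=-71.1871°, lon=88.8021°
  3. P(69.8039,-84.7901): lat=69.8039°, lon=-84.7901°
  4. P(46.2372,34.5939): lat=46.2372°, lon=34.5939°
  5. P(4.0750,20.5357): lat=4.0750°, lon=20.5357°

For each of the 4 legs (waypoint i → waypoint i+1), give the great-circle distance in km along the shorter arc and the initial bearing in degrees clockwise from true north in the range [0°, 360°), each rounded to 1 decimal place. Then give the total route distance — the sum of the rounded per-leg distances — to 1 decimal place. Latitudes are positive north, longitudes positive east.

Leg 1: φ1=1.2749403, φ2=-1.2424493, Δφ=-2.5173896, Δλ=0.5443228 rad; a=sin²(Δφ/2)+cosφ1·cosφ2·sin²(Δλ/2)=0.9125086613; c=2·atan2(√a, √(1-a))=2.541029180; dist=6371·c=16188.897 ≈ 16188.9 km; running total=16188.9 km
Leg 1 bearing: y=sinΔλ·cosφ2=0.16699208, x=cosφ1·sinφ2-sinφ1·cosφ2·cosΔλ=-0.53987041; θ=atan2(y, x)=162.8122° ≈ 162.8°
Leg 2: φ1=-1.2424493, φ2=1.2183079, Δφ=2.4607572, Δλ=-3.0297554 rad; a=sin²(Δφ/2)+cosφ1·cosφ2·sin²(Δλ/2)=0.9995065490; c=2·atan2(√a, √(1-a))=3.097161484; dist=6371·c=19732.016 ≈ 19732.0 km; running total=35920.9 km
Leg 2 bearing: y=sinΔλ·cosφ2=-0.03852961, x=cosφ1·sinφ2-sinφ1·cosφ2·cosΔλ=-0.02209750; θ=atan2(y, x)=-119.8351° <0 so +360° → 240.1649° ≈ 240.2°
Leg 3: φ1=1.2183079, φ2=0.8069914, Δφ=-0.4113165, Δλ=2.0836439 rad; a=sin²(Δφ/2)+cosφ1·cosφ2·sin²(Δλ/2)=0.2196795859; c=2·atan2(√a, √(1-a))=0.975636837; dist=6371·c=6215.782 ≈ 6215.8 km; running total=42136.7 km
Leg 3 bearing: y=sinΔλ·cosφ2=0.60269110, x=cosφ1·sinφ2-sinφ1·cosφ2·cosΔλ=0.56784267; θ=atan2(y, x)=46.7053° ≈ 46.7°
Leg 4: φ1=0.8069914, φ2=0.0711222, Δφ=-0.7358692, Δλ=-0.2453619 rad; a=sin²(Δφ/2)+cosφ1·cosφ2·sin²(Δλ/2)=0.1397080198; c=2·atan2(√a, √(1-a))=0.766152167; dist=6371·c=4881.155 ≈ 4881.2 km; running total=47017.9 km
Leg 4 bearing: y=sinΔλ·cosφ2=-0.24229328, x=cosφ1·sinφ2-sinφ1·cosφ2·cosΔλ=-0.64965585; θ=atan2(y, x)=-159.5467° <0 so +360° → 200.4533° ≈ 200.5°

Leg 1: dist=16188.9 km, bearing=162.8°
Leg 2: dist=19732.0 km, bearing=240.2°
Leg 3: dist=6215.8 km, bearing=46.7°
Leg 4: dist=4881.2 km, bearing=200.5°
Total: 47017.9 km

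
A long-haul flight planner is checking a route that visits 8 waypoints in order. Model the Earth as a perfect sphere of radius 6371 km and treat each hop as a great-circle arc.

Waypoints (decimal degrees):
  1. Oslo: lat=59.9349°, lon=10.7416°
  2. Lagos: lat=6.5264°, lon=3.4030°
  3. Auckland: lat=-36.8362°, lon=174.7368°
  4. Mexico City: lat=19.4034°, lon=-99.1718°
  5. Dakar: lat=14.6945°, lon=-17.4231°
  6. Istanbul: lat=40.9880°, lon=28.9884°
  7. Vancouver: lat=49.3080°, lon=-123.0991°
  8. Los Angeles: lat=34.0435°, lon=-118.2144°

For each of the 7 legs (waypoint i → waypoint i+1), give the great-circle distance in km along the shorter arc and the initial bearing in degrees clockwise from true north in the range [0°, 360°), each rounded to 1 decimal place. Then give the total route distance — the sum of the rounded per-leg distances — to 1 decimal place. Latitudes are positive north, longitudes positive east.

Leg 1: dist=5971.0 km, bearing=189.1°
Leg 2: dist=16531.9 km, bearing=166.6°
Leg 3: dist=10952.1 km, bearing=72.1°
Leg 4: dist=8625.6 km, bearing=78.6°
Leg 5: dist=5331.6 km, bearing=47.4°
Leg 6: dist=9609.6 km, bearing=342.2°
Leg 7: dist=1744.2 km, bearing=164.9°
Total: 58766.0 km

Leg 1: φ1=1.0460613, φ2=0.1139072, Δφ=-0.9321542, Δλ=-0.1280827 rad; a=sin²(Δφ/2)+cosφ1·cosφ2·sin²(Δλ/2)=0.2039856942; c=2·atan2(√a, √(1-a))=0.937222659; dist=6371·c=5971.046 ≈ 5971.0 km; running total=5971.0 km
Leg 1 bearing: y=sinΔλ·cosφ2=-0.12690506, x=cosφ1·sinφ2-sinφ1·cosφ2·cosΔλ=-0.79586257; θ=atan2(y, x)=-170.9401° <0 so +360° → 189.0599° ≈ 189.1°
Leg 2: φ1=0.1139072, φ2=-0.6429130, Δφ=-0.7568201, Δλ=2.9903389 rad; a=sin²(Δφ/2)+cosφ1·cosφ2·sin²(Δλ/2)=0.9271153942; c=2·atan2(√a, √(1-a))=2.594865808; dist=6371·c=16531.890 ≈ 16531.9 km; running total=22502.9 km
Leg 2 bearing: y=sinΔλ·cosφ2=0.12059528, x=cosφ1·sinφ2-sinφ1·cosφ2·cosΔλ=-0.50571389; θ=atan2(y, x)=166.5874° ≈ 166.6°
Leg 3: φ1=-0.6429130, φ2=0.3386532, Δφ=0.9815662, Δλ=-4.7806069 rad; a=sin²(Δφ/2)+cosφ1·cosφ2·sin²(Δλ/2)=0.5738582320; c=2·atan2(√a, √(1-a))=1.719055334; dist=6371·c=10952.102 ≈ 10952.1 km; running total=33455.0 km
Leg 3 bearing: y=sinΔλ·cosφ2=0.94100911, x=cosφ1·sinφ2-sinφ1·cosφ2·cosΔλ=0.30443669; θ=atan2(y, x)=72.0725° ≈ 72.1°
Leg 4: φ1=0.3386532, φ2=0.2564674, Δφ=-0.0821858, Δλ=1.4267840 rad; a=sin²(Δφ/2)+cosφ1·cosφ2·sin²(Δλ/2)=0.3923958705; c=2·atan2(√a, √(1-a))=1.353891246; dist=6371·c=8625.641 ≈ 8625.6 km; running total=42080.6 km
Leg 4 bearing: y=sinΔλ·cosφ2=0.95727883, x=cosφ1·sinφ2-sinφ1·cosφ2·cosΔλ=0.19313895; θ=atan2(y, x)=78.5932° ≈ 78.6°
Leg 5: φ1=0.2564674, φ2=0.7153756, Δφ=0.4589081, Δλ=0.8100335 rad; a=sin²(Δφ/2)+cosφ1·cosφ2·sin²(Δλ/2)=0.1650980361; c=2·atan2(√a, √(1-a))=0.836851627; dist=6371·c=5331.582 ≈ 5331.6 km; running total=47412.2 km
Leg 5 bearing: y=sinΔλ·cosφ2=0.54674341, x=cosφ1·sinφ2-sinφ1·cosφ2·cosΔλ=0.50242845; θ=atan2(y, x)=47.4186° ≈ 47.4°
Leg 6: φ1=0.7153756, φ2=0.8605869, Δφ=0.1452114, Δλ=-2.6544276 rad; a=sin²(Δφ/2)+cosφ1·cosφ2·sin²(Δλ/2)=0.4687891583; c=2·atan2(√a, √(1-a))=1.508334035; dist=6371·c=9609.596 ≈ 9609.6 km; running total=57021.8 km
Leg 6 bearing: y=sinΔλ·cosφ2=-0.30521245, x=cosφ1·sinφ2-sinφ1·cosφ2·cosΔλ=0.95023623; θ=atan2(y, x)=-17.8068° <0 so +360° → 342.1932° ≈ 342.2°
Leg 7: φ1=0.8605869, φ2=0.5941712, Δφ=-0.2664158, Δλ=0.0852541 rad; a=sin²(Δφ/2)+cosφ1·cosφ2·sin²(Δλ/2)=0.0186207105; c=2·atan2(√a, √(1-a))=0.273769605; dist=6371·c=1744.186 ≈ 1744.2 km; running total=58766.0 km
Leg 7 bearing: y=sinΔλ·cosφ2=0.07055709, x=cosφ1·sinφ2-sinφ1·cosφ2·cosΔλ=-0.26099352; θ=atan2(y, x)=164.8722° ≈ 164.9°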